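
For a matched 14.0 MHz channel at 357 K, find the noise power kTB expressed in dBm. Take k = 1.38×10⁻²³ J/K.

−101.6 dBm

P_n = kTB = 1.38×10⁻²³ × 357 × 1.40×10⁷ = 6.90×10⁻¹⁴ W
In dBm: 10 log₁₀(6.90×10⁻¹⁴ / 10⁻³) = −101.6 dBm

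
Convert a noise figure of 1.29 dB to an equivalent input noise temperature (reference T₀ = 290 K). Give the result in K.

100 K

F = 10^(1.29/10) = 1.34586
T_e = (F − 1)·T₀ = (1.34586 − 1) × 290 = 100 K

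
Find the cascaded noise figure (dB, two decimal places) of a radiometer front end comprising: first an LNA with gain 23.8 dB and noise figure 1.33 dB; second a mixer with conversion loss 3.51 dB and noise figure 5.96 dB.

1.37 dB

Convert to linear (a loss of L dB is a gain of −L dB): F_i = 10^(NF_i/10), G_i = 10^(G_i,dB/10)
  Stage 1: F_1 = 10^(1.33/10) = 1.358, G_1 = 10^(23.8/10) = 239.9
  Stage 2: F_2 = 10^(5.96/10) = 3.945, G_2 = 10^(−3.51/10) = 0.4457
Friis cascade:
  F = 1.358 + (3.945 − 1)/239.9 = 1.371
NF = 10 log₁₀(1.371) = 1.37 dB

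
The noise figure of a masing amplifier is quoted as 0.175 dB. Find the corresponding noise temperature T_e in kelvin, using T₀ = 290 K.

F = 10^(0.175/10) = 1.04112
T_e = (F − 1)·T₀ = (1.04112 − 1) × 290 = 11.9 K

11.9 K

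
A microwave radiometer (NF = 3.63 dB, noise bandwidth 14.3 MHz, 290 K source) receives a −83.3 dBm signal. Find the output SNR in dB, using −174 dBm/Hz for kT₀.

15.5 dB

Noise floor: N = −174 + 10 log₁₀(B) + NF
10 log₁₀(1.43×10⁷) = 71.55 dB
N = −174 + 71.55 + 3.63 = −98.82 dBm
SNR = P_sig − N = −83.3 − (−98.82) = 15.52 dB → 15.5 dB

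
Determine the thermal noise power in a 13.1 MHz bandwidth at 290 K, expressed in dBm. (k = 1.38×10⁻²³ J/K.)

P_n = kTB = 1.38×10⁻²³ × 290 × 1.31×10⁷ = 5.24×10⁻¹⁴ W
In dBm: 10 log₁₀(5.24×10⁻¹⁴ / 10⁻³) = −102.8 dBm

−102.8 dBm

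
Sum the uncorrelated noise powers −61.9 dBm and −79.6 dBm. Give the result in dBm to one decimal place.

Convert to linear, add, convert back:
P₁ = 6.46×10⁻¹⁰ W, P₂ = 1.10×10⁻¹¹ W
P_tot = 6.57×10⁻¹⁰ W → 10 log₁₀(P_tot / 10⁻³) = −61.8 dBm

−61.8 dBm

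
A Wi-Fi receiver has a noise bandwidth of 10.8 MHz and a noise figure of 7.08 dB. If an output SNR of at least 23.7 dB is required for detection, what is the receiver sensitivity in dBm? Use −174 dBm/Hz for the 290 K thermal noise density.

−72.9 dBm

Sensitivity = −174 + 10 log₁₀(B) + NF + SNR_min
= −174 + 70.33 + 7.08 + 23.7
= −72.89 dBm → −72.9 dBm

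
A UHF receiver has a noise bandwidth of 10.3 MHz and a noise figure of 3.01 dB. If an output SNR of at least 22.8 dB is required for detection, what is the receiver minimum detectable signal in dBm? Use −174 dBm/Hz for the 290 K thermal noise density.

−78.1 dBm

Sensitivity = −174 + 10 log₁₀(B) + NF + SNR_min
= −174 + 70.13 + 3.01 + 22.8
= −78.06 dBm → −78.1 dBm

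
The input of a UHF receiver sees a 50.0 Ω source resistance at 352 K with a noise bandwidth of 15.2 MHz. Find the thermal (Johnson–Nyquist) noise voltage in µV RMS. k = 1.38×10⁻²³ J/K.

V_n = √(4kTRB)
4kTRB = 4 × 1.38×10⁻²³ × 352 × 5.00×10¹ × 1.52×10⁷ = 1.48×10⁻¹¹ V²
V_n = √(1.48×10⁻¹¹) = 3.84×10⁻⁶ V = 3.84 µV

3.84 µV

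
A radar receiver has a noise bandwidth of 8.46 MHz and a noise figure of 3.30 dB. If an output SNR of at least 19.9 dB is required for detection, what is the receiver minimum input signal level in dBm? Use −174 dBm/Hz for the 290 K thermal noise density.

−81.5 dBm

Sensitivity = −174 + 10 log₁₀(B) + NF + SNR_min
= −174 + 69.27 + 3.30 + 19.9
= −81.53 dBm → −81.5 dBm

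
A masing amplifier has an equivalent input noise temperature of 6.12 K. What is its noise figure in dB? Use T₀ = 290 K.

F = 1 + T_e/T₀ = 1 + 6.12/290 = 1.0211
NF = 10 log₁₀(1.0211) = 0.091 dB

0.091 dB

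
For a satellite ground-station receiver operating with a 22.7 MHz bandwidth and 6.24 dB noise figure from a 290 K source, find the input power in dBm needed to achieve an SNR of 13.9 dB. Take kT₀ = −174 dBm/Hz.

Sensitivity = −174 + 10 log₁₀(B) + NF + SNR_min
= −174 + 73.56 + 6.24 + 13.9
= −80.30 dBm → −80.3 dBm

−80.3 dBm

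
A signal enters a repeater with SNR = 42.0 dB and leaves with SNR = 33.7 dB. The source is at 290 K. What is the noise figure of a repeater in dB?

8.3 dB

NF (dB) = SNR_in(dB) − SNR_out(dB) when the source is at T₀
NF = 42.0 − 33.7 = 8.3 dB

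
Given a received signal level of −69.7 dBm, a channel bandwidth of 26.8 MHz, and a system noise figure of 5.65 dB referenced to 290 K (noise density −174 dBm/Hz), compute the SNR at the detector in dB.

Noise floor: N = −174 + 10 log₁₀(B) + NF
10 log₁₀(2.68×10⁷) = 74.28 dB
N = −174 + 74.28 + 5.65 = −94.07 dBm
SNR = P_sig − N = −69.7 − (−94.07) = 24.37 dB → 24.4 dB

24.4 dB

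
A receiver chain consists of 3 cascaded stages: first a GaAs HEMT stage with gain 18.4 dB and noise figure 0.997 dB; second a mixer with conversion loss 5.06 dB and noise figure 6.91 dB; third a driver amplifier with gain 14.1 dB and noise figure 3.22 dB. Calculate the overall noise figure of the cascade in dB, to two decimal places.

Convert to linear (a loss of L dB is a gain of −L dB): F_i = 10^(NF_i/10), G_i = 10^(G_i,dB/10)
  Stage 1: F_1 = 10^(0.997/10) = 1.258, G_1 = 10^(18.4/10) = 69.18
  Stage 2: F_2 = 10^(6.91/10) = 4.909, G_2 = 10^(−5.06/10) = 0.3119
  Stage 3: F_3 = 10^(3.22/10) = 2.099, G_3 = 10^(14.1/10) = 25.70
Friis cascade:
  F = 1.258 + (4.909 − 1)/69.18 + (2.099 − 1)/21.58 = 1.365
NF = 10 log₁₀(1.365) = 1.35 dB

1.35 dB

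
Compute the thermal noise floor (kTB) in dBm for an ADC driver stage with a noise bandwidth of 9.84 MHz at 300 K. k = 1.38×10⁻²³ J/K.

P_n = kTB = 1.38×10⁻²³ × 300 × 9.84×10⁶ = 4.07×10⁻¹⁴ W
In dBm: 10 log₁₀(4.07×10⁻¹⁴ / 10⁻³) = −103.9 dBm

−103.9 dBm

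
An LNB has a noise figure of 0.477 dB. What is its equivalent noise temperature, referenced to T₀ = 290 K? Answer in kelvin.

F = 10^(0.477/10) = 1.11609
T_e = (F − 1)·T₀ = (1.11609 − 1) × 290 = 33.7 K

33.7 K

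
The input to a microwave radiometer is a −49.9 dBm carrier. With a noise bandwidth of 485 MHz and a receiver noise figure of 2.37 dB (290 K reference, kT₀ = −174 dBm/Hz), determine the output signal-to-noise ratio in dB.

Noise floor: N = −174 + 10 log₁₀(B) + NF
10 log₁₀(4.85×10⁸) = 86.86 dB
N = −174 + 86.86 + 2.37 = −84.77 dBm
SNR = P_sig − N = −49.9 − (−84.77) = 34.87 dB → 34.9 dB

34.9 dB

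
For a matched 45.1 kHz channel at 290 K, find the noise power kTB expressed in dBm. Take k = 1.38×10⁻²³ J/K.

P_n = kTB = 1.38×10⁻²³ × 290 × 4.51×10⁴ = 1.80×10⁻¹⁶ W
In dBm: 10 log₁₀(1.80×10⁻¹⁶ / 10⁻³) = −127.4 dBm

−127.4 dBm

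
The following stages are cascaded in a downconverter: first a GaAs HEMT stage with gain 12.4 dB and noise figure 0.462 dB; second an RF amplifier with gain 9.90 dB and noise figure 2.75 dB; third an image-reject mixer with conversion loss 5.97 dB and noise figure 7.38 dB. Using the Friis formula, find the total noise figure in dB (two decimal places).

0.75 dB

Convert to linear (a loss of L dB is a gain of −L dB): F_i = 10^(NF_i/10), G_i = 10^(G_i,dB/10)
  Stage 1: F_1 = 10^(0.462/10) = 1.112, G_1 = 10^(12.4/10) = 17.38
  Stage 2: F_2 = 10^(2.75/10) = 1.884, G_2 = 10^(9.90/10) = 9.772
  Stage 3: F_3 = 10^(7.38/10) = 5.470, G_3 = 10^(−5.97/10) = 0.2529
Friis cascade:
  F = 1.112 + (1.884 − 1)/17.38 + (5.470 − 1)/169.8 = 1.189
NF = 10 log₁₀(1.189) = 0.75 dB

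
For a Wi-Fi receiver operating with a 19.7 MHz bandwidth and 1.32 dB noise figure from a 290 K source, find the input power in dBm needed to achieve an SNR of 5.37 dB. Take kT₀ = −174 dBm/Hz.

Sensitivity = −174 + 10 log₁₀(B) + NF + SNR_min
= −174 + 72.94 + 1.32 + 5.37
= −94.37 dBm → −94.4 dBm

−94.4 dBm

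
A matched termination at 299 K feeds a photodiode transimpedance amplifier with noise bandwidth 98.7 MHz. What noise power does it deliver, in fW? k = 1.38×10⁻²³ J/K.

407 fW

P_n = kTB = 1.38×10⁻²³ × 299 × 9.87×10⁷ = 4.07×10⁻¹³ W = 407 fW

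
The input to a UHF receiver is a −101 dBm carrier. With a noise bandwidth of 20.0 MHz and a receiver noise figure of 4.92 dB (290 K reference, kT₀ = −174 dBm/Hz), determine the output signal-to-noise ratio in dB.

Noise floor: N = −174 + 10 log₁₀(B) + NF
10 log₁₀(2.00×10⁷) = 73.01 dB
N = −174 + 73.01 + 4.92 = −96.07 dBm
SNR = P_sig − N = −101 − (−96.07) = −4.93 dB → −4.9 dB

−4.9 dB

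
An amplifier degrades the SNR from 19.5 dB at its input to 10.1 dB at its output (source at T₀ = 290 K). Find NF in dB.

9.4 dB

NF (dB) = SNR_in(dB) − SNR_out(dB) when the source is at T₀
NF = 19.5 − 10.1 = 9.4 dB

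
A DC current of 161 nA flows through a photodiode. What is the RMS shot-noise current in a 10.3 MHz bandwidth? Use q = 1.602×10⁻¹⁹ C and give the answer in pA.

I_n = √(2qI·B)
2qI·B = 2 × 1.602×10⁻¹⁹ × 1.61×10⁻⁷ × 1.03×10⁷ = 5.31×10⁻¹⁹ A²
I_n = √(5.31×10⁻¹⁹) = 7.29×10⁻¹⁰ A = 729 pA

729 pA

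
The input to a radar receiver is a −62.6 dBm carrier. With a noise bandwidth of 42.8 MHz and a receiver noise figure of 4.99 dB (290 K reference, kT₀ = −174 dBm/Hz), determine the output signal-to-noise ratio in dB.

30.1 dB

Noise floor: N = −174 + 10 log₁₀(B) + NF
10 log₁₀(4.28×10⁷) = 76.31 dB
N = −174 + 76.31 + 4.99 = −92.70 dBm
SNR = P_sig − N = −62.6 − (−92.70) = 30.10 dB → 30.1 dB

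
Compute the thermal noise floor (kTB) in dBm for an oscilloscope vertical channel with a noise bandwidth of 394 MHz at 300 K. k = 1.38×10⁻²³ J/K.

−87.9 dBm

P_n = kTB = 1.38×10⁻²³ × 300 × 3.94×10⁸ = 1.63×10⁻¹² W
In dBm: 10 log₁₀(1.63×10⁻¹² / 10⁻³) = −87.9 dBm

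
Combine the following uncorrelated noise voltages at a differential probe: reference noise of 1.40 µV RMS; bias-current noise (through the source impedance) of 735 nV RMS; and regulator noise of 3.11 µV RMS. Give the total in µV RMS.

Uncorrelated sources add in power (mean-square): V_tot = √(ΣV_i²)
V_tot = √[(1.40×10⁻⁶)² + (7.35×10⁻⁷)² + (3.11×10⁻⁶)²] = 3.49×10⁻⁶ V = 3.49 µV

3.49 µV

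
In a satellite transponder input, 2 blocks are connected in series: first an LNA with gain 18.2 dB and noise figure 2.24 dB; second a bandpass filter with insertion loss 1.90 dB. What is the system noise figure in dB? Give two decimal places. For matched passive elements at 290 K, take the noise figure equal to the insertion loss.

2.26 dB

Convert to linear (a loss of L dB is a gain of −L dB): F_i = 10^(NF_i/10), G_i = 10^(G_i,dB/10)
  Stage 1: F_1 = 10^(2.24/10) = 1.675, G_1 = 10^(18.2/10) = 66.07
  Stage 2: F_2 = 10^(1.90/10) = 1.549, G_2 = 10^(−1.90/10) = 0.6457
Friis cascade:
  F = 1.675 + (1.549 − 1)/66.07 = 1.683
NF = 10 log₁₀(1.683) = 2.26 dB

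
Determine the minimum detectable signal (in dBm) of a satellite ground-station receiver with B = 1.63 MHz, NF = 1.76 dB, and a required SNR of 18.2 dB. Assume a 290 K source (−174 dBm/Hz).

−91.9 dBm

Sensitivity = −174 + 10 log₁₀(B) + NF + SNR_min
= −174 + 62.12 + 1.76 + 18.2
= −91.92 dBm → −91.9 dBm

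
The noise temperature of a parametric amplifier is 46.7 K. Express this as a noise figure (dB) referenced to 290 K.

F = 1 + T_e/T₀ = 1 + 46.7/290 = 1.16103
NF = 10 log₁₀(1.16103) = 0.648 dB

0.648 dB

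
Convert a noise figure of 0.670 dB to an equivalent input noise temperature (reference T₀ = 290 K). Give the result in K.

F = 10^(0.670/10) = 1.16681
T_e = (F − 1)·T₀ = (1.16681 − 1) × 290 = 48.4 K

48.4 K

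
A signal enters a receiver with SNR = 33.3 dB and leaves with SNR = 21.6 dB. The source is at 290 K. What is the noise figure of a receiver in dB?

NF (dB) = SNR_in(dB) − SNR_out(dB) when the source is at T₀
NF = 33.3 − 21.6 = 11.7 dB

11.7 dB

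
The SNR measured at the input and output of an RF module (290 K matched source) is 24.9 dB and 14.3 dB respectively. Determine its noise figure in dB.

10.6 dB

NF (dB) = SNR_in(dB) − SNR_out(dB) when the source is at T₀
NF = 24.9 − 14.3 = 10.6 dB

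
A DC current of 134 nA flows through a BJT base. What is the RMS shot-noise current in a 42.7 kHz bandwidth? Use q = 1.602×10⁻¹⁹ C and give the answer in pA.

I_n = √(2qI·B)
2qI·B = 2 × 1.602×10⁻¹⁹ × 1.34×10⁻⁷ × 4.27×10⁴ = 1.83×10⁻²¹ A²
I_n = √(1.83×10⁻²¹) = 4.28×10⁻¹¹ A = 42.8 pA

42.8 pA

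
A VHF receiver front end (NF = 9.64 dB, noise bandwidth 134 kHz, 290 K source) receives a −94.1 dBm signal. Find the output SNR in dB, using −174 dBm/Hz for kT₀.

Noise floor: N = −174 + 10 log₁₀(B) + NF
10 log₁₀(1.34×10⁵) = 51.27 dB
N = −174 + 51.27 + 9.64 = −113.09 dBm
SNR = P_sig − N = −94.1 − (−113.09) = 18.99 dB → 19.0 dB

19.0 dB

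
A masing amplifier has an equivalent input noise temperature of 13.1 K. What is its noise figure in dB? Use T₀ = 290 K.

0.192 dB

F = 1 + T_e/T₀ = 1 + 13.1/290 = 1.04517
NF = 10 log₁₀(1.04517) = 0.192 dB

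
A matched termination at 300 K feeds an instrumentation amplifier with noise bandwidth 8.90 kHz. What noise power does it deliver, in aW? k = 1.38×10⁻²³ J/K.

36.8 aW

P_n = kTB = 1.38×10⁻²³ × 300 × 8.90×10³ = 3.68×10⁻¹⁷ W = 36.8 aW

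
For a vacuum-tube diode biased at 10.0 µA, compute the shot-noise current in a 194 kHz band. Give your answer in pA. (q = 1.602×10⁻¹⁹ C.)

I_n = √(2qI·B)
2qI·B = 2 × 1.602×10⁻¹⁹ × 1.00×10⁻⁵ × 1.94×10⁵ = 6.22×10⁻¹⁹ A²
I_n = √(6.22×10⁻¹⁹) = 7.88×10⁻¹⁰ A = 788 pA

788 pA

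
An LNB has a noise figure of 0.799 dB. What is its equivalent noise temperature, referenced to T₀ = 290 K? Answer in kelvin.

58.6 K

F = 10^(0.799/10) = 1.20199
T_e = (F − 1)·T₀ = (1.20199 − 1) × 290 = 58.6 K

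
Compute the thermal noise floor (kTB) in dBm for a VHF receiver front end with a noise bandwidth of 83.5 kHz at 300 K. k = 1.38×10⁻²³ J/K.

−124.6 dBm

P_n = kTB = 1.38×10⁻²³ × 300 × 8.35×10⁴ = 3.46×10⁻¹⁶ W
In dBm: 10 log₁₀(3.46×10⁻¹⁶ / 10⁻³) = −124.6 dBm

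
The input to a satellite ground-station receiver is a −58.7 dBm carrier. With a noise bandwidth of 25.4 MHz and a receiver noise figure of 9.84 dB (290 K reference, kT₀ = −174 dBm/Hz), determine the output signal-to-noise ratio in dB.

Noise floor: N = −174 + 10 log₁₀(B) + NF
10 log₁₀(2.54×10⁷) = 74.05 dB
N = −174 + 74.05 + 9.84 = −90.11 dBm
SNR = P_sig − N = −58.7 − (−90.11) = 31.41 dB → 31.4 dB

31.4 dB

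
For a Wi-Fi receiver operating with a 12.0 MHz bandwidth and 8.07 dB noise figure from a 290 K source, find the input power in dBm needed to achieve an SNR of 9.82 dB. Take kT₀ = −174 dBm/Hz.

−85.3 dBm

Sensitivity = −174 + 10 log₁₀(B) + NF + SNR_min
= −174 + 70.79 + 8.07 + 9.82
= −85.32 dBm → −85.3 dBm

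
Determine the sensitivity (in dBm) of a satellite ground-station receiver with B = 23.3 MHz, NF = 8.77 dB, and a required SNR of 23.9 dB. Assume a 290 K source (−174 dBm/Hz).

Sensitivity = −174 + 10 log₁₀(B) + NF + SNR_min
= −174 + 73.67 + 8.77 + 23.9
= −67.66 dBm → −67.7 dBm

−67.7 dBm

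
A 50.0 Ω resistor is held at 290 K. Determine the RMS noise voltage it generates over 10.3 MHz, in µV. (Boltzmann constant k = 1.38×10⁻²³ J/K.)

2.87 µV

V_n = √(4kTRB)
4kTRB = 4 × 1.38×10⁻²³ × 290 × 5.00×10¹ × 1.03×10⁷ = 8.24×10⁻¹² V²
V_n = √(8.24×10⁻¹²) = 2.87×10⁻⁶ V = 2.87 µV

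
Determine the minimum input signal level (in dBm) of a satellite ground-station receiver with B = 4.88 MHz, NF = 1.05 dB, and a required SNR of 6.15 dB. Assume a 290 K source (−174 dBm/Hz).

−99.9 dBm

Sensitivity = −174 + 10 log₁₀(B) + NF + SNR_min
= −174 + 66.88 + 1.05 + 6.15
= −99.92 dBm → −99.9 dBm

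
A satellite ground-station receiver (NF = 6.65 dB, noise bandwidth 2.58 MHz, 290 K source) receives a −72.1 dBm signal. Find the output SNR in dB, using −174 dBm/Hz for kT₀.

31.1 dB

Noise floor: N = −174 + 10 log₁₀(B) + NF
10 log₁₀(2.58×10⁶) = 64.12 dB
N = −174 + 64.12 + 6.65 = −103.23 dBm
SNR = P_sig − N = −72.1 − (−103.23) = 31.13 dB → 31.1 dB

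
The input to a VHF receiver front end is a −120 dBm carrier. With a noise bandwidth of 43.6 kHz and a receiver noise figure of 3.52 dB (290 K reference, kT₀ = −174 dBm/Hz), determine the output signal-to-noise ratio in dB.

4.1 dB

Noise floor: N = −174 + 10 log₁₀(B) + NF
10 log₁₀(4.36×10⁴) = 46.39 dB
N = −174 + 46.39 + 3.52 = −124.09 dBm
SNR = P_sig − N = −120 − (−124.09) = 4.09 dB → 4.1 dB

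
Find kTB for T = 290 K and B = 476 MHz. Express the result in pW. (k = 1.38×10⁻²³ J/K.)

1.90 pW

P_n = kTB = 1.38×10⁻²³ × 290 × 4.76×10⁸ = 1.90×10⁻¹² W = 1.90 pW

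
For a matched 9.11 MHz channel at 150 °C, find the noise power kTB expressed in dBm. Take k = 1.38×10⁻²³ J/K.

−102.7 dBm

T = 150 °C + 273.15 = 423.15 K
P_n = kTB = 1.38×10⁻²³ × 423.15 × 9.11×10⁶ = 5.32×10⁻¹⁴ W
In dBm: 10 log₁₀(5.32×10⁻¹⁴ / 10⁻³) = −102.7 dBm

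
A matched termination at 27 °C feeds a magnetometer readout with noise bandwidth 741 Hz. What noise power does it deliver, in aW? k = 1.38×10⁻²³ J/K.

3.07 aW

T = 27 °C + 273.15 = 300.15 K
P_n = kTB = 1.38×10⁻²³ × 300.15 × 7.41×10² = 3.07×10⁻¹⁸ W = 3.07 aW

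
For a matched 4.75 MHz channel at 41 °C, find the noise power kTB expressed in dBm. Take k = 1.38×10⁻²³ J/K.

T = 41 °C + 273.15 = 314.15 K
P_n = kTB = 1.38×10⁻²³ × 314.15 × 4.75×10⁶ = 2.06×10⁻¹⁴ W
In dBm: 10 log₁₀(2.06×10⁻¹⁴ / 10⁻³) = −106.9 dBm

−106.9 dBm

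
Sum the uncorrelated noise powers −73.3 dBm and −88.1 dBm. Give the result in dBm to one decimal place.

Convert to linear, add, convert back:
P₁ = 4.68×10⁻¹¹ W, P₂ = 1.55×10⁻¹² W
P_tot = 4.83×10⁻¹¹ W → 10 log₁₀(P_tot / 10⁻³) = −73.2 dBm

−73.2 dBm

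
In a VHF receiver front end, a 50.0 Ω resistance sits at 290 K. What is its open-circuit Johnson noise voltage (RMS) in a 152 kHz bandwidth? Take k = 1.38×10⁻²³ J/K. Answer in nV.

V_n = √(4kTRB)
4kTRB = 4 × 1.38×10⁻²³ × 290 × 5.00×10¹ × 1.52×10⁵ = 1.22×10⁻¹³ V²
V_n = √(1.22×10⁻¹³) = 3.49×10⁻⁷ V = 349 nV

349 nV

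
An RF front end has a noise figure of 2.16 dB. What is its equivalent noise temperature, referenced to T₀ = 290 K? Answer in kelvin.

187 K

F = 10^(2.16/10) = 1.64437
T_e = (F − 1)·T₀ = (1.64437 − 1) × 290 = 187 K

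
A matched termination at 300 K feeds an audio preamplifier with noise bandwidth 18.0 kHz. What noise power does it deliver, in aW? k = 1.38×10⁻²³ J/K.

74.5 aW

P_n = kTB = 1.38×10⁻²³ × 300 × 1.80×10⁴ = 7.45×10⁻¹⁷ W = 74.5 aW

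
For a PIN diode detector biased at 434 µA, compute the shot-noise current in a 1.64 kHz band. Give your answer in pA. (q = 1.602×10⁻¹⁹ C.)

I_n = √(2qI·B)
2qI·B = 2 × 1.602×10⁻¹⁹ × 4.34×10⁻⁴ × 1.64×10³ = 2.28×10⁻¹⁹ A²
I_n = √(2.28×10⁻¹⁹) = 4.78×10⁻¹⁰ A = 478 pA

478 pA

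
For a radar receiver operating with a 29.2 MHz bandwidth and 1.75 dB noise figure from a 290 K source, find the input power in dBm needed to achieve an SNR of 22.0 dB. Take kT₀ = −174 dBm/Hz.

−75.6 dBm

Sensitivity = −174 + 10 log₁₀(B) + NF + SNR_min
= −174 + 74.65 + 1.75 + 22.0
= −75.60 dBm → −75.6 dBm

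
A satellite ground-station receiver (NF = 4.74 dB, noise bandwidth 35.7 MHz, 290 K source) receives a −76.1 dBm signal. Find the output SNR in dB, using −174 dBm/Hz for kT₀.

Noise floor: N = −174 + 10 log₁₀(B) + NF
10 log₁₀(3.57×10⁷) = 75.53 dB
N = −174 + 75.53 + 4.74 = −93.73 dBm
SNR = P_sig − N = −76.1 − (−93.73) = 17.63 dB → 17.6 dB

17.6 dB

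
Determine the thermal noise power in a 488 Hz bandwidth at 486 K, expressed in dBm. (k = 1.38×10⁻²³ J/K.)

P_n = kTB = 1.38×10⁻²³ × 486 × 4.88×10² = 3.27×10⁻¹⁸ W
In dBm: 10 log₁₀(3.27×10⁻¹⁸ / 10⁻³) = −144.9 dBm

−144.9 dBm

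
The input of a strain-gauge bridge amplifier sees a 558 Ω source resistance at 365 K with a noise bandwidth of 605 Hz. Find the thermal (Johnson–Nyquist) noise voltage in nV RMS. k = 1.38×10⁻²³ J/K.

V_n = √(4kTRB)
4kTRB = 4 × 1.38×10⁻²³ × 365 × 5.58×10² × 6.05×10² = 6.80×10⁻¹⁵ V²
V_n = √(6.80×10⁻¹⁵) = 8.25×10⁻⁸ V = 82.5 nV

82.5 nV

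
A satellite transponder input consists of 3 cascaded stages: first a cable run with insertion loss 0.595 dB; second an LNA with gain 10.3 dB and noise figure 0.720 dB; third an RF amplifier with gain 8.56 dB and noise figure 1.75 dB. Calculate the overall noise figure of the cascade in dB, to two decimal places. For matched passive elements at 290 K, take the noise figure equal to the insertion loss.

Convert to linear (a loss of L dB is a gain of −L dB): F_i = 10^(NF_i/10), G_i = 10^(G_i,dB/10)
  Stage 1: F_1 = 10^(0.595/10) = 1.147, G_1 = 10^(−0.595/10) = 0.8720
  Stage 2: F_2 = 10^(0.720/10) = 1.180, G_2 = 10^(10.3/10) = 10.72
  Stage 3: F_3 = 10^(1.75/10) = 1.496, G_3 = 10^(8.56/10) = 7.178
Friis cascade:
  F = 1.147 + (1.180 − 1)/0.8720 + (1.496 − 1)/9.343 = 1.407
NF = 10 log₁₀(1.407) = 1.48 dB

1.48 dB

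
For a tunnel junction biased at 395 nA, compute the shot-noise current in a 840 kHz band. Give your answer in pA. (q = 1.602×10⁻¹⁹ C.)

326 pA

I_n = √(2qI·B)
2qI·B = 2 × 1.602×10⁻¹⁹ × 3.95×10⁻⁷ × 8.40×10⁵ = 1.06×10⁻¹⁹ A²
I_n = √(1.06×10⁻¹⁹) = 3.26×10⁻¹⁰ A = 326 pA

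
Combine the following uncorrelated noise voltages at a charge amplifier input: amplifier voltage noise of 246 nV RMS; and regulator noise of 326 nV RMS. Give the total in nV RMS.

Uncorrelated sources add in power (mean-square): V_tot = √(ΣV_i²)
V_tot = √[(2.46×10⁻⁷)² + (3.26×10⁻⁷)²] = 4.08×10⁻⁷ V = 408 nV

408 nV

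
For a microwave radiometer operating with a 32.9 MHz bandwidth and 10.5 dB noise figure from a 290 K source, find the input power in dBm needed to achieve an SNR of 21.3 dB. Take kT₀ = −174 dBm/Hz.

−67.0 dBm

Sensitivity = −174 + 10 log₁₀(B) + NF + SNR_min
= −174 + 75.17 + 10.5 + 21.3
= −67.03 dBm → −67.0 dBm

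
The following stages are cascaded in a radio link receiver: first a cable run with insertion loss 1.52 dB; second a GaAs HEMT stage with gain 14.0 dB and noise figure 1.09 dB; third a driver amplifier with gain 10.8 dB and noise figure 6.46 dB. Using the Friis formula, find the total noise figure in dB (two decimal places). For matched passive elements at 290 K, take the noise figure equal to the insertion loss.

Convert to linear (a loss of L dB is a gain of −L dB): F_i = 10^(NF_i/10), G_i = 10^(G_i,dB/10)
  Stage 1: F_1 = 10^(1.52/10) = 1.419, G_1 = 10^(−1.52/10) = 0.7047
  Stage 2: F_2 = 10^(1.09/10) = 1.285, G_2 = 10^(14.0/10) = 25.12
  Stage 3: F_3 = 10^(6.46/10) = 4.426, G_3 = 10^(10.8/10) = 12.02
Friis cascade:
  F = 1.419 + (1.285 − 1)/0.7047 + (4.426 − 1)/17.70 = 2.017
NF = 10 log₁₀(2.017) = 3.05 dB

3.05 dB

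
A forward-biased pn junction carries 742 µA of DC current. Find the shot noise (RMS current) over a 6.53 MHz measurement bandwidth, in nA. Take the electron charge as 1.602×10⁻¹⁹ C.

39.4 nA

I_n = √(2qI·B)
2qI·B = 2 × 1.602×10⁻¹⁹ × 7.42×10⁻⁴ × 6.53×10⁶ = 1.55×10⁻¹⁵ A²
I_n = √(1.55×10⁻¹⁵) = 3.94×10⁻⁸ A = 39.4 nA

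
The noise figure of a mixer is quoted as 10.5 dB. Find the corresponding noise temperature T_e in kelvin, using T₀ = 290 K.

2964 K

F = 10^(10.5/10) = 11.2202
T_e = (F − 1)·T₀ = (11.2202 − 1) × 290 = 2964 K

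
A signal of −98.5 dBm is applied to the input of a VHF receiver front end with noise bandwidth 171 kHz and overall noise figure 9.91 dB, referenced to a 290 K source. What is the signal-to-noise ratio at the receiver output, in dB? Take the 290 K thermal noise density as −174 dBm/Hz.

13.3 dB

Noise floor: N = −174 + 10 log₁₀(B) + NF
10 log₁₀(1.71×10⁵) = 52.33 dB
N = −174 + 52.33 + 9.91 = −111.76 dBm
SNR = P_sig − N = −98.5 − (−111.76) = 13.26 dB → 13.3 dB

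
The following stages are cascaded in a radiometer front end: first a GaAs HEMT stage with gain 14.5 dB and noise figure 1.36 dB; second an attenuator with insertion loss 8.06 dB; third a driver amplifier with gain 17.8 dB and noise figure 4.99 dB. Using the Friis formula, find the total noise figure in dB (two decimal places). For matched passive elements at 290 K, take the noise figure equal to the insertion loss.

Convert to linear (a loss of L dB is a gain of −L dB): F_i = 10^(NF_i/10), G_i = 10^(G_i,dB/10)
  Stage 1: F_1 = 10^(1.36/10) = 1.368, G_1 = 10^(14.5/10) = 28.18
  Stage 2: F_2 = 10^(8.06/10) = 6.397, G_2 = 10^(−8.06/10) = 0.1563
  Stage 3: F_3 = 10^(4.99/10) = 3.155, G_3 = 10^(17.8/10) = 60.26
Friis cascade:
  F = 1.368 + (6.397 − 1)/28.18 + (3.155 − 1)/4.406 = 2.048
NF = 10 log₁₀(2.048) = 3.11 dB

3.11 dB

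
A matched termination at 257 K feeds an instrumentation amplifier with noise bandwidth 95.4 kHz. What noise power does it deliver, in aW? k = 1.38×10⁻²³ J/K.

338 aW

P_n = kTB = 1.38×10⁻²³ × 257 × 9.54×10⁴ = 3.38×10⁻¹⁶ W = 338 aW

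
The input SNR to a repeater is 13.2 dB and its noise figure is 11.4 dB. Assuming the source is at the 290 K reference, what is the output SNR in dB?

By definition F = SNR_in/SNR_out, so in dB: SNR_out = SNR_in − NF
SNR_out = 13.2 − 11.4 = 1.8 dB

1.8 dB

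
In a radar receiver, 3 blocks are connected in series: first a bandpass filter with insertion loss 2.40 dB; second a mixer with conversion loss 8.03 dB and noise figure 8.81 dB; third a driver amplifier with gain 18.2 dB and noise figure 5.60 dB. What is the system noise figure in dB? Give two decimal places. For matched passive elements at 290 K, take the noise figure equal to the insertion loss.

16.26 dB

Convert to linear (a loss of L dB is a gain of −L dB): F_i = 10^(NF_i/10), G_i = 10^(G_i,dB/10)
  Stage 1: F_1 = 10^(2.40/10) = 1.738, G_1 = 10^(−2.40/10) = 0.5754
  Stage 2: F_2 = 10^(8.81/10) = 7.603, G_2 = 10^(−8.03/10) = 0.1574
  Stage 3: F_3 = 10^(5.60/10) = 3.631, G_3 = 10^(18.2/10) = 66.07
Friis cascade:
  F = 1.738 + (7.603 − 1)/0.5754 + (3.631 − 1)/0.09057 = 42.26
NF = 10 log₁₀(42.26) = 16.26 dB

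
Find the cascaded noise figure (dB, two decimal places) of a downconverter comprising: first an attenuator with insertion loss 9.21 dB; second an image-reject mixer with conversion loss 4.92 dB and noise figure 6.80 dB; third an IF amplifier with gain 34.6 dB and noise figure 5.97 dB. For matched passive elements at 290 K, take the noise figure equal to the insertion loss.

20.66 dB

Convert to linear (a loss of L dB is a gain of −L dB): F_i = 10^(NF_i/10), G_i = 10^(G_i,dB/10)
  Stage 1: F_1 = 10^(9.21/10) = 8.337, G_1 = 10^(−9.21/10) = 0.1199
  Stage 2: F_2 = 10^(6.80/10) = 4.786, G_2 = 10^(−4.92/10) = 0.3221
  Stage 3: F_3 = 10^(5.97/10) = 3.954, G_3 = 10^(34.6/10) = 2884
Friis cascade:
  F = 8.337 + (4.786 − 1)/0.1199 + (3.954 − 1)/0.03864 = 116.3
NF = 10 log₁₀(116.3) = 20.66 dB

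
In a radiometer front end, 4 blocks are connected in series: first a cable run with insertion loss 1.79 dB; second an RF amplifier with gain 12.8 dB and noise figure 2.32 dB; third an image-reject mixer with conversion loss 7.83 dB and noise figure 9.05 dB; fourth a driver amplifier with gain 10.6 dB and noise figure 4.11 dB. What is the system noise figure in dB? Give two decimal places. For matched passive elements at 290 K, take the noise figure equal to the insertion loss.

5.90 dB

Convert to linear (a loss of L dB is a gain of −L dB): F_i = 10^(NF_i/10), G_i = 10^(G_i,dB/10)
  Stage 1: F_1 = 10^(1.79/10) = 1.510, G_1 = 10^(−1.79/10) = 0.6622
  Stage 2: F_2 = 10^(2.32/10) = 1.706, G_2 = 10^(12.8/10) = 19.05
  Stage 3: F_3 = 10^(9.05/10) = 8.035, G_3 = 10^(−7.83/10) = 0.1648
  Stage 4: F_4 = 10^(4.11/10) = 2.576, G_4 = 10^(10.6/10) = 11.48
Friis cascade:
  F = 1.510 + (1.706 − 1)/0.6622 + (8.035 − 1)/12.62 + (2.576 − 1)/2.080 = 3.892
NF = 10 log₁₀(3.892) = 5.90 dB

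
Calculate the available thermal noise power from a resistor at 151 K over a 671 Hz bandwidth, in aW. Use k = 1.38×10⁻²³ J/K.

1.40 aW

P_n = kTB = 1.38×10⁻²³ × 151 × 6.71×10² = 1.40×10⁻¹⁸ W = 1.40 aW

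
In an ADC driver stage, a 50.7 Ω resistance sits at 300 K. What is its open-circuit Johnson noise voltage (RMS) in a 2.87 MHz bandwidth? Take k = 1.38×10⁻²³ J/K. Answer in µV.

1.55 µV

V_n = √(4kTRB)
4kTRB = 4 × 1.38×10⁻²³ × 300 × 5.07×10¹ × 2.87×10⁶ = 2.41×10⁻¹² V²
V_n = √(2.41×10⁻¹²) = 1.55×10⁻⁶ V = 1.55 µV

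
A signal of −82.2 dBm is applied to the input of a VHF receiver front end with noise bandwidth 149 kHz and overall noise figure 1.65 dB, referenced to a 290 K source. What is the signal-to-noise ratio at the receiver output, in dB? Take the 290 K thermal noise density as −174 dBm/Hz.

Noise floor: N = −174 + 10 log₁₀(B) + NF
10 log₁₀(1.49×10⁵) = 51.73 dB
N = −174 + 51.73 + 1.65 = −120.62 dBm
SNR = P_sig − N = −82.2 − (−120.62) = 38.42 dB → 38.4 dB

38.4 dB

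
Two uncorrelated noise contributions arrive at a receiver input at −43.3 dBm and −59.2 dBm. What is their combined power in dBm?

Convert to linear, add, convert back:
P₁ = 4.68×10⁻⁸ W, P₂ = 1.20×10⁻⁹ W
P_tot = 4.80×10⁻⁸ W → 10 log₁₀(P_tot / 10⁻³) = −43.2 dBm

−43.2 dBm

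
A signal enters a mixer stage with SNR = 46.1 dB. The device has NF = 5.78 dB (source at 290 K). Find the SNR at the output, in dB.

By definition F = SNR_in/SNR_out, so in dB: SNR_out = SNR_in − NF
SNR_out = 46.1 − 5.78 = 40.32 dB

40.32 dB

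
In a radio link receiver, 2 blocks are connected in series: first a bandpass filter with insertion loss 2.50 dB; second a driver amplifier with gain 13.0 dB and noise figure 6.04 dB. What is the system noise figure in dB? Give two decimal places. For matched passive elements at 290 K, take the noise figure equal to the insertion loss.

Convert to linear (a loss of L dB is a gain of −L dB): F_i = 10^(NF_i/10), G_i = 10^(G_i,dB/10)
  Stage 1: F_1 = 10^(2.50/10) = 1.778, G_1 = 10^(−2.50/10) = 0.5623
  Stage 2: F_2 = 10^(6.04/10) = 4.018, G_2 = 10^(13.0/10) = 19.95
Friis cascade:
  F = 1.778 + (4.018 − 1)/0.5623 = 7.145
NF = 10 log₁₀(7.145) = 8.54 dB

8.54 dB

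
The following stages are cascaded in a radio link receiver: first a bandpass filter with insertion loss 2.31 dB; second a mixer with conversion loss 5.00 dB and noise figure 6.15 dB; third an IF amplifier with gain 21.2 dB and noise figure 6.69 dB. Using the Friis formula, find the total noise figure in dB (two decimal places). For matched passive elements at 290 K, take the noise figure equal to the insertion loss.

14.27 dB

Convert to linear (a loss of L dB is a gain of −L dB): F_i = 10^(NF_i/10), G_i = 10^(G_i,dB/10)
  Stage 1: F_1 = 10^(2.31/10) = 1.702, G_1 = 10^(−2.31/10) = 0.5875
  Stage 2: F_2 = 10^(6.15/10) = 4.121, G_2 = 10^(−5.00/10) = 0.3162
  Stage 3: F_3 = 10^(6.69/10) = 4.667, G_3 = 10^(21.2/10) = 131.8
Friis cascade:
  F = 1.702 + (4.121 − 1)/0.5875 + (4.667 − 1)/0.1858 = 26.75
NF = 10 log₁₀(26.75) = 14.27 dB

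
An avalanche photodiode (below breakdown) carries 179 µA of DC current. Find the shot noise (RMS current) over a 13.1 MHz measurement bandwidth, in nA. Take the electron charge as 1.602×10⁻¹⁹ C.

27.4 nA

I_n = √(2qI·B)
2qI·B = 2 × 1.602×10⁻¹⁹ × 1.79×10⁻⁴ × 1.31×10⁷ = 7.51×10⁻¹⁶ A²
I_n = √(7.51×10⁻¹⁶) = 2.74×10⁻⁸ A = 27.4 nA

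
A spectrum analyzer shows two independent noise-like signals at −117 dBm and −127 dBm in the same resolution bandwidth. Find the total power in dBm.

Convert to linear, add, convert back:
P₁ = 2.00×10⁻¹⁵ W, P₂ = 2.00×10⁻¹⁶ W
P_tot = 2.19×10⁻¹⁵ W → 10 log₁₀(P_tot / 10⁻³) = −116.6 dBm

−116.6 dBm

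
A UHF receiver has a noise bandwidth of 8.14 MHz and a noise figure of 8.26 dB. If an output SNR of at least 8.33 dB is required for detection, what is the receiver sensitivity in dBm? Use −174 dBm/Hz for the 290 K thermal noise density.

Sensitivity = −174 + 10 log₁₀(B) + NF + SNR_min
= −174 + 69.11 + 8.26 + 8.33
= −88.30 dBm → −88.3 dBm

−88.3 dBm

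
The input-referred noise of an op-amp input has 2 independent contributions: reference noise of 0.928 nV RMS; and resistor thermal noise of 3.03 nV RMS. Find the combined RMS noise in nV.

3.17 nV

Uncorrelated sources add in power (mean-square): V_tot = √(ΣV_i²)
V_tot = √[(9.28×10⁻¹⁰)² + (3.03×10⁻⁹)²] = 3.17×10⁻⁹ V = 3.17 nV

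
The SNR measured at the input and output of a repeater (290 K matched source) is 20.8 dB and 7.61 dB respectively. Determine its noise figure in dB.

NF (dB) = SNR_in(dB) − SNR_out(dB) when the source is at T₀
NF = 20.8 − 7.61 = 13.19 dB

13.19 dB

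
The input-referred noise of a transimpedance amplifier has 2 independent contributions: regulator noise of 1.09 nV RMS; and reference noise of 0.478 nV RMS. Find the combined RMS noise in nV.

Uncorrelated sources add in power (mean-square): V_tot = √(ΣV_i²)
V_tot = √[(1.09×10⁻⁹)² + (4.78×10⁻¹⁰)²] = 1.19×10⁻⁹ V = 1.19 nV

1.19 nV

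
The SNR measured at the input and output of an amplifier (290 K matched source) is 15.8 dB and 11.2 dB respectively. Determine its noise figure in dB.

NF (dB) = SNR_in(dB) − SNR_out(dB) when the source is at T₀
NF = 15.8 − 11.2 = 4.6 dB

4.6 dB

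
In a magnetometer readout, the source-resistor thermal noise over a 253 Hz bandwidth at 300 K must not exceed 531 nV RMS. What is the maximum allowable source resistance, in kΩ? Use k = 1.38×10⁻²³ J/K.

Johnson–Nyquist: V_n = √(4kTRB) ⇒ R = V_n² / (4kTB)
4kTB = 4 × 1.38×10⁻²³ × 300 × 2.53×10² = 4.19×10⁻¹⁸
R = (5.31×10⁻⁷)² / 4.19×10⁻¹⁸ = 6.73×10⁴ Ω = 67.3 kΩ

67.3 kΩ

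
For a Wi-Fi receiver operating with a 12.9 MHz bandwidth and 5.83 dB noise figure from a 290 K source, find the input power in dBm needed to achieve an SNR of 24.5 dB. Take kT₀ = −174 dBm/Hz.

Sensitivity = −174 + 10 log₁₀(B) + NF + SNR_min
= −174 + 71.11 + 5.83 + 24.5
= −72.56 dBm → −72.6 dBm

−72.6 dBm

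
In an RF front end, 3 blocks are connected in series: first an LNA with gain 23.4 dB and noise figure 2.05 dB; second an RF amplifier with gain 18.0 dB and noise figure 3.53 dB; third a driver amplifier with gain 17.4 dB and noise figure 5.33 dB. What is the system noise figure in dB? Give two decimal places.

Convert to linear (a loss of L dB is a gain of −L dB): F_i = 10^(NF_i/10), G_i = 10^(G_i,dB/10)
  Stage 1: F_1 = 10^(2.05/10) = 1.603, G_1 = 10^(23.4/10) = 218.8
  Stage 2: F_2 = 10^(3.53/10) = 2.254, G_2 = 10^(18.0/10) = 63.10
  Stage 3: F_3 = 10^(5.33/10) = 3.412, G_3 = 10^(17.4/10) = 54.95
Friis cascade:
  F = 1.603 + (2.254 − 1)/218.8 + (3.412 − 1)/1.380×10⁴ = 1.609
NF = 10 log₁₀(1.609) = 2.07 dB

2.07 dB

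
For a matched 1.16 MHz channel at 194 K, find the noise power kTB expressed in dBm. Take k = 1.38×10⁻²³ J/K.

P_n = kTB = 1.38×10⁻²³ × 194 × 1.16×10⁶ = 3.11×10⁻¹⁵ W
In dBm: 10 log₁₀(3.11×10⁻¹⁵ / 10⁻³) = −115.1 dBm

−115.1 dBm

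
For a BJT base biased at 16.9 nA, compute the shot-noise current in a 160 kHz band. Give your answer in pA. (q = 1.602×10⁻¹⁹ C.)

29.4 pA

I_n = √(2qI·B)
2qI·B = 2 × 1.602×10⁻¹⁹ × 1.69×10⁻⁸ × 1.60×10⁵ = 8.66×10⁻²² A²
I_n = √(8.66×10⁻²²) = 2.94×10⁻¹¹ A = 29.4 pA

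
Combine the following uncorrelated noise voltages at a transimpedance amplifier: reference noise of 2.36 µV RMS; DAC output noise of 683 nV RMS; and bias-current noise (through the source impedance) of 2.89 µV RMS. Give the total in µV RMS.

Uncorrelated sources add in power (mean-square): V_tot = √(ΣV_i²)
V_tot = √[(2.36×10⁻⁶)² + (6.83×10⁻⁷)² + (2.89×10⁻⁶)²] = 3.79×10⁻⁶ V = 3.79 µV

3.79 µV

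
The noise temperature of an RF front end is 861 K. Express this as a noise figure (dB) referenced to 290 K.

5.99 dB

F = 1 + T_e/T₀ = 1 + 861/290 = 3.96897
NF = 10 log₁₀(3.96897) = 5.99 dB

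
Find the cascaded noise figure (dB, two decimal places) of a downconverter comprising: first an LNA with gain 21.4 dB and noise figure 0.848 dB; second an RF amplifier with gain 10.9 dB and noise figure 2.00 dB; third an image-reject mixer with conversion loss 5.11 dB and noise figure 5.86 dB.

0.87 dB

Convert to linear (a loss of L dB is a gain of −L dB): F_i = 10^(NF_i/10), G_i = 10^(G_i,dB/10)
  Stage 1: F_1 = 10^(0.848/10) = 1.216, G_1 = 10^(21.4/10) = 138.0
  Stage 2: F_2 = 10^(2.00/10) = 1.585, G_2 = 10^(10.9/10) = 12.30
  Stage 3: F_3 = 10^(5.86/10) = 3.855, G_3 = 10^(−5.11/10) = 0.3083
Friis cascade:
  F = 1.216 + (1.585 − 1)/138.0 + (3.855 − 1)/1698 = 1.222
NF = 10 log₁₀(1.222) = 0.87 dB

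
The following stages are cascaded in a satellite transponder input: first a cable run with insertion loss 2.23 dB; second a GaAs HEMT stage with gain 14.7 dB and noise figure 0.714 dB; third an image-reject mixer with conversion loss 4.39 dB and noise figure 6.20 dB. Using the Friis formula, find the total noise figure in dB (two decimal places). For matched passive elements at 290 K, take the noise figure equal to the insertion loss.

Convert to linear (a loss of L dB is a gain of −L dB): F_i = 10^(NF_i/10), G_i = 10^(G_i,dB/10)
  Stage 1: F_1 = 10^(2.23/10) = 1.671, G_1 = 10^(−2.23/10) = 0.5984
  Stage 2: F_2 = 10^(0.714/10) = 1.179, G_2 = 10^(14.7/10) = 29.51
  Stage 3: F_3 = 10^(6.20/10) = 4.169, G_3 = 10^(−4.39/10) = 0.3639
Friis cascade:
  F = 1.671 + (1.179 − 1)/0.5984 + (4.169 − 1)/17.66 = 2.149
NF = 10 log₁₀(2.149) = 3.32 dB

3.32 dB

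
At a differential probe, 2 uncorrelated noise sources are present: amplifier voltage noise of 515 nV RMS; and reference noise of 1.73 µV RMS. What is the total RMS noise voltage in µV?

Uncorrelated sources add in power (mean-square): V_tot = √(ΣV_i²)
V_tot = √[(5.15×10⁻⁷)² + (1.73×10⁻⁶)²] = 1.81×10⁻⁶ V = 1.81 µV

1.81 µV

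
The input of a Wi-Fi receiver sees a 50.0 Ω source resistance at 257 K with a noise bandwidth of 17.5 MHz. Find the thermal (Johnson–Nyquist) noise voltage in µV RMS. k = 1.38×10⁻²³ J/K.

V_n = √(4kTRB)
4kTRB = 4 × 1.38×10⁻²³ × 257 × 5.00×10¹ × 1.75×10⁷ = 1.24×10⁻¹¹ V²
V_n = √(1.24×10⁻¹¹) = 3.52×10⁻⁶ V = 3.52 µV

3.52 µV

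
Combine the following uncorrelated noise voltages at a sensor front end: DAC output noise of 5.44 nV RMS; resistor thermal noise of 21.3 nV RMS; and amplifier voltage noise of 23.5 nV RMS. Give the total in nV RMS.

Uncorrelated sources add in power (mean-square): V_tot = √(ΣV_i²)
V_tot = √[(5.44×10⁻⁹)² + (2.13×10⁻⁸)² + (2.35×10⁻⁸)²] = 3.22×10⁻⁸ V = 32.2 nV

32.2 nV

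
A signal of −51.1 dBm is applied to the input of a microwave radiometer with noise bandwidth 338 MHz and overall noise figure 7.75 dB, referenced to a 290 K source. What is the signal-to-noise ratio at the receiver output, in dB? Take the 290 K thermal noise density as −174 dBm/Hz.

Noise floor: N = −174 + 10 log₁₀(B) + NF
10 log₁₀(3.38×10⁸) = 85.29 dB
N = −174 + 85.29 + 7.75 = −80.96 dBm
SNR = P_sig − N = −51.1 − (−80.96) = 29.86 dB → 29.9 dB

29.9 dB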